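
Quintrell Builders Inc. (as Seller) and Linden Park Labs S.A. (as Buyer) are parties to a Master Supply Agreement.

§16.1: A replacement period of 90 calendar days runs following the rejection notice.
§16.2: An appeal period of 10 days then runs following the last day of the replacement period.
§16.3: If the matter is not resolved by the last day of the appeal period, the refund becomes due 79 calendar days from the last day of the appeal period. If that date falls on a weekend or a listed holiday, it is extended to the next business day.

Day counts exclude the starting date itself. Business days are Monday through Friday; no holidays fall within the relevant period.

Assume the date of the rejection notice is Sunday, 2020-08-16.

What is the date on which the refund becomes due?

Adding 90 calendar days to 2020-08-16 gives 2020-11-14, which is the last day of the replacement period.
The last day of the appeal period: 10 calendar days after 2020-11-14 is 2020-11-24.
The date on which the refund becomes due: 2020-11-24 + 79 days = 2021-02-11. 2021-02-11 is a Thursday, so no roll-forward applies.

2021-02-11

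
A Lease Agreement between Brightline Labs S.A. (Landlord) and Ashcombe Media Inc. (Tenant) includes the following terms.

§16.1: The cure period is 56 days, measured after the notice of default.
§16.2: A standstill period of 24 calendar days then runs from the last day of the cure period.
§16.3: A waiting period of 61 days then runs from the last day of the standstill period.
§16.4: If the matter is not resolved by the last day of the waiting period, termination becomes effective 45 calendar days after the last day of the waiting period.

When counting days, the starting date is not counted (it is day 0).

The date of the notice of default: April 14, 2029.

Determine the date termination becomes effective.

The last day of the cure period: April 14, 2029 + 56 days = June 9, 2029.
Adding 24 calendar days to June 9, 2029 gives July 3, 2029, which is the last day of the standstill period.
The last day of the waiting period: July 3, 2029 + 61 days = September 2, 2029.
Adding 45 calendar days to September 2, 2029 gives October 17, 2029, which is the date termination becomes effective.

October 17, 2029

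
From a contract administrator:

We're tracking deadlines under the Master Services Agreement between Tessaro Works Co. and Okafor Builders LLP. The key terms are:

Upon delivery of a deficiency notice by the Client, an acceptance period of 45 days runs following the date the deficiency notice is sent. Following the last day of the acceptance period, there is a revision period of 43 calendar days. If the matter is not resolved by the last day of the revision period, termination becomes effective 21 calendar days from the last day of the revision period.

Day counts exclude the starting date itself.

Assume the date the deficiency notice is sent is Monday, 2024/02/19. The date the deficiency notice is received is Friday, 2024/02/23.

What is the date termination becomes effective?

2024/06/07

Adding 45 calendar days to 2024/02/19 gives 2024/04/04, which is the last day of the acceptance period.
The last day of the revision period: 43 calendar days after 2024/04/04 is 2024/05/17.
Adding 21 calendar days to 2024/05/17 gives 2024/06/07, which is the date termination becomes effective.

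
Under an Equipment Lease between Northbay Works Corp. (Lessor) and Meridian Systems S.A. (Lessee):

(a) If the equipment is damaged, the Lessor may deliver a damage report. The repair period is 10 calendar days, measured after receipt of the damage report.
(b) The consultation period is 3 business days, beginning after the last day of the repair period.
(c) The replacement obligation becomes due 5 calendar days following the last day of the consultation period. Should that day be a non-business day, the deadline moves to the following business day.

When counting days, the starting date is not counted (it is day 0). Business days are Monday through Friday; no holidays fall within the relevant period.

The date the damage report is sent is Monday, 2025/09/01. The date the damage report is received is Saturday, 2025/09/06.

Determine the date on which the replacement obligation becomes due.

The last day of the repair period: 10 calendar days after 2025/09/06 is 2025/09/16.
From Tuesday, 2025/09/16, 3 business days (Sep 17, Sep 18, Sep 19, skipping weekends) brings us to Friday, 2025/09/19, which is the last day of the consultation period.
Adding 5 calendar days to 2025/09/19 gives 2025/09/24, which is the date on which the replacement obligation becomes due. 2025/09/24 is a Wednesday, so no roll-forward applies.

2025/09/24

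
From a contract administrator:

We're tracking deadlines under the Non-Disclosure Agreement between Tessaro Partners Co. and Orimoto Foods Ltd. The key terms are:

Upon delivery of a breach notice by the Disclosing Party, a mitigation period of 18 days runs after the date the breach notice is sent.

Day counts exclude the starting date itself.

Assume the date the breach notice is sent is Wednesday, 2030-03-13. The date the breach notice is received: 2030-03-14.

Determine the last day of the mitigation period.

Adding 18 calendar days to 2030-03-13 gives 2030-03-31, which is the last day of the mitigation period.

2030-03-31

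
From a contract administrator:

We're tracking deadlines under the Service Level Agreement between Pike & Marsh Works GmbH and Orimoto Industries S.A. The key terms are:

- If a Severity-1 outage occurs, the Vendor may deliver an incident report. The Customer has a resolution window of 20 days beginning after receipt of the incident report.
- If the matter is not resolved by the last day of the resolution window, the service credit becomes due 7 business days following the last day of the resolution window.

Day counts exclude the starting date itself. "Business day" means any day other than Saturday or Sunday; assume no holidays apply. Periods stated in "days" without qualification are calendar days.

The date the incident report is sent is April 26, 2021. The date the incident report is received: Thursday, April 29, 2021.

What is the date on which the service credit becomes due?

Adding 20 calendar days to April 29, 2021 gives May 19, 2021, which is the last day of the resolution window.
The date on which the service credit becomes due: 7 business days after Wednesday, May 19, 2021, skipping weekends — May 20, May 21, May 24, May 25, May 26, May 27, May 28 — lands on Friday, May 28, 2021.

May 28, 2021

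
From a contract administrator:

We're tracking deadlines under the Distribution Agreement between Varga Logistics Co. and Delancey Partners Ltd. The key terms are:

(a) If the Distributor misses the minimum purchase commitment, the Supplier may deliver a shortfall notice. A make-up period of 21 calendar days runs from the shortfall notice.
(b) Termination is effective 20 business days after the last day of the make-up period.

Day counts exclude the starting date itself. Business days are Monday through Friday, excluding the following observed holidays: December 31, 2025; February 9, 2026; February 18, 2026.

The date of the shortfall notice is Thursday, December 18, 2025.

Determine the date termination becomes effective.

The last day of the make-up period: 21 calendar days after December 18, 2025 is January 8, 2026.
From Thursday, January 8, 2026, 20 business days (Jan 9, Jan 12, Jan 13, Jan 14, …, Feb 3, Feb 4, Feb 5, skipping weekends) brings us to Thursday, February 5, 2026, which is the date termination becomes effective.

February 5, 2026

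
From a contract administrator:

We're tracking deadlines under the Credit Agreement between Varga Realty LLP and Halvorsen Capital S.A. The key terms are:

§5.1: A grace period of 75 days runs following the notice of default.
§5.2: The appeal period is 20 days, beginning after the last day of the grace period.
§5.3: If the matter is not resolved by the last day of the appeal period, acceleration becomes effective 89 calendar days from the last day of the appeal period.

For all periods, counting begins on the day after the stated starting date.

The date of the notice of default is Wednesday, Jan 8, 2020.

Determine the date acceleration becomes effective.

Adding 75 calendar days to Jan 8, 2020 gives Mar 23, 2020, which is the last day of the grace period.
Adding 20 calendar days to Mar 23, 2020 gives Apr 12, 2020, which is the last day of the appeal period.
Adding 89 calendar days to Apr 12, 2020 gives Jul 10, 2020, which is the date acceleration becomes effective.

Jul 10, 2020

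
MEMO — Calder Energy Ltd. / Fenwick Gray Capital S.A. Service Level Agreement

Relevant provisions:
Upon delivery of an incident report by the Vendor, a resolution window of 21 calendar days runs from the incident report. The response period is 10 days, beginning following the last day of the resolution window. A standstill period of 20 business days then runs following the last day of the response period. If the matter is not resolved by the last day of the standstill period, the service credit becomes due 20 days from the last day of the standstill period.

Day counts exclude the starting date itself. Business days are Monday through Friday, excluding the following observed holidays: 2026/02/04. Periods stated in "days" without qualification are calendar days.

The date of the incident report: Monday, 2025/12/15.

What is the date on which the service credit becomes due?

2026/03/05

The last day of the resolution window: 2025/12/15 + 21 days = 2026/01/05.
The last day of the response period: 10 calendar days after 2026/01/05 is 2026/01/15.
From Thursday, 2026/01/15, 20 business days (Jan 16, Jan 19, Jan 20, Jan 21, …, Feb 11, Feb 12, Feb 13, skipping weekends and the listed holiday on Feb 4) brings us to Friday, 2026/02/13, which is the last day of the standstill period.
The date on which the service credit becomes due: 20 calendar days after 2026/02/13 is 2026/03/05.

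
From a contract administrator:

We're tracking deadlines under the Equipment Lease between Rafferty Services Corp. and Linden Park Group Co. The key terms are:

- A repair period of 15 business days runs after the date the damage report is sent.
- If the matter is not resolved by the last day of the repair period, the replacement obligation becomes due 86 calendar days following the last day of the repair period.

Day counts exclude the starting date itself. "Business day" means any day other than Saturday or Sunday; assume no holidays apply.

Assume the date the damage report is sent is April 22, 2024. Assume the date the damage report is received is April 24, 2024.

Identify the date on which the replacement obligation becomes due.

August 7, 2024

The last day of the repair period: 15 business days after Monday, April 22, 2024, skipping weekends — Apr 23, Apr 24, Apr 25, Apr 26, …, May 9, May 10, May 13 — lands on Monday, May 13, 2024.
Adding 86 calendar days to May 13, 2024 gives August 7, 2024, which is the date on which the replacement obligation becomes due.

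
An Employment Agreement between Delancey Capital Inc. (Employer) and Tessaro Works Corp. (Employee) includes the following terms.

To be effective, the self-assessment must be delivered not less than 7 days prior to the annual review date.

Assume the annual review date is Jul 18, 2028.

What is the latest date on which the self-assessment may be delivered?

Jul 18, 2028 minus 7 days is Jul 11, 2028.

Jul 11, 2028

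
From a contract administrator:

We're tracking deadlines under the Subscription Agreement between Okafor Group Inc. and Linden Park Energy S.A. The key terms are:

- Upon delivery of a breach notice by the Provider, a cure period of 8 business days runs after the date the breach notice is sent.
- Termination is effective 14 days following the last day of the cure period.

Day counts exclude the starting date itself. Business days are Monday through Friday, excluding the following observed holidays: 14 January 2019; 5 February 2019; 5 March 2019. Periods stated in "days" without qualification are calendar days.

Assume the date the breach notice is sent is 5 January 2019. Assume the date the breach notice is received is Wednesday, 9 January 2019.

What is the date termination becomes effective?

The last day of the cure period: counting 8 business days from Saturday, 5 January 2019 (Jan 7, Jan 8, Jan 9, Jan 10, Jan 11, Jan 15, Jan 16, Jan 17, skipping weekends and the listed holiday on Jan 14) reaches Thursday, 17 January 2019.
The date termination becomes effective: 14 calendar days after 17 January 2019 is 31 January 2019.

31 January 2019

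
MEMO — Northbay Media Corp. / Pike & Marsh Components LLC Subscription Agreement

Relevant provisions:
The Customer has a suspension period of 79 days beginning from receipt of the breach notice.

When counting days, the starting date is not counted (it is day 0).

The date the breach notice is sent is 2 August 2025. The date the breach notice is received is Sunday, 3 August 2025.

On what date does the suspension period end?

21 October 2025

The last day of the suspension period: 79 calendar days after 3 August 2025 is 21 October 2025.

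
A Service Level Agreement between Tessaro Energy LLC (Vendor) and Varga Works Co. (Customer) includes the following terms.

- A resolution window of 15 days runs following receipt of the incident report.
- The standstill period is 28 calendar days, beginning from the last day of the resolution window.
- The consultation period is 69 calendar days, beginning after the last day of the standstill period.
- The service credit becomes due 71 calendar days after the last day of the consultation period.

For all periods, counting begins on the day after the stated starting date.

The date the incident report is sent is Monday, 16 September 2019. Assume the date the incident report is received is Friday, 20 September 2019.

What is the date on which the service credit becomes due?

Adding 15 calendar days to 20 September 2019 gives 5 October 2019, which is the last day of the resolution window.
The last day of the standstill period: 5 October 2019 + 28 days = 2 November 2019.
The last day of the consultation period: 2 November 2019 + 69 days = 10 January 2020.
The date on which the service credit becomes due: 71 calendar days after 10 January 2020 is 21 March 2020.

21 March 2020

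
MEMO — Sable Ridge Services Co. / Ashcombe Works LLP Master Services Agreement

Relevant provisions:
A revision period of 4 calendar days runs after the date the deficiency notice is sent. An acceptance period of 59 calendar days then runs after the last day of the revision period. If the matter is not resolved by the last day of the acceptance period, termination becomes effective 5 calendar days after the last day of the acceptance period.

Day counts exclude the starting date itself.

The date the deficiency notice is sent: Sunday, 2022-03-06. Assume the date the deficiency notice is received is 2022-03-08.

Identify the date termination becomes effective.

The last day of the revision period: 2022-03-06 + 4 days = 2022-03-10.
Adding 59 calendar days to 2022-03-10 gives 2022-05-08, which is the last day of the acceptance period.
Adding 5 calendar days to 2022-05-08 gives 2022-05-13, which is the date termination becomes effective.

2022-05-13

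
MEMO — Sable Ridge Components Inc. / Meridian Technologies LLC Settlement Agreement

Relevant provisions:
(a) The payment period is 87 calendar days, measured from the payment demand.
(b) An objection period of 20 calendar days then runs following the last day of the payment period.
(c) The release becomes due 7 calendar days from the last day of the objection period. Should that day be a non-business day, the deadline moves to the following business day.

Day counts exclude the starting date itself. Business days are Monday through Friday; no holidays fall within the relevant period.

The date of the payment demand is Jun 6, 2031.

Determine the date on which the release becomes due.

The last day of the payment period: 87 calendar days after Jun 6, 2031 is Sep 1, 2031.
The last day of the objection period: Sep 1, 2031 + 20 days = Sep 21, 2031.
Adding 7 calendar days to Sep 21, 2031 gives Sep 28, 2031, which is the date on which the release becomes due. That falls on a Sunday, so it rolls to the next business day, Monday, Sep 29, 2031.

Sep 29, 2031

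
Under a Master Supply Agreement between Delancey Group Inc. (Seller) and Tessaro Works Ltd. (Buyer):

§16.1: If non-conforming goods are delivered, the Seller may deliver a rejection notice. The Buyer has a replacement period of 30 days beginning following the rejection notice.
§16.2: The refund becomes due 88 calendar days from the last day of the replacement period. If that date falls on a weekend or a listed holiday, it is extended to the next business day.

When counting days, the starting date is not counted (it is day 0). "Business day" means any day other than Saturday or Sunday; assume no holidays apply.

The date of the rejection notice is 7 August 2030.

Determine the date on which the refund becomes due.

3 December 2030

The last day of the replacement period: 7 August 2030 + 30 days = 6 September 2030.
The date on which the refund becomes due: 88 calendar days after 6 September 2030 is 3 December 2030. 3 December 2030 is a Tuesday, so no roll-forward applies.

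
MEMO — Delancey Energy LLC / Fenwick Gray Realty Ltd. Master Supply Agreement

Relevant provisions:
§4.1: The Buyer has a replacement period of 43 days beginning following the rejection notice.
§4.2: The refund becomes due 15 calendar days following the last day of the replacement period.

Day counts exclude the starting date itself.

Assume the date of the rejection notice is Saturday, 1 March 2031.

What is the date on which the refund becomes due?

Adding 43 calendar days to 1 March 2031 gives 13 April 2031, which is the last day of the replacement period.
Adding 15 calendar days to 13 April 2031 gives 28 April 2031, which is the date on which the refund becomes due.

28 April 2031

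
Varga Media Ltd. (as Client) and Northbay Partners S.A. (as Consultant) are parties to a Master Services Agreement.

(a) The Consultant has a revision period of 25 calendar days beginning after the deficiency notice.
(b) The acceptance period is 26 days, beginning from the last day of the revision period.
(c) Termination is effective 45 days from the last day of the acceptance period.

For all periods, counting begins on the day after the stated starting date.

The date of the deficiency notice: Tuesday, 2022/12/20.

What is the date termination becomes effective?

2023/03/26

The last day of the revision period: 25 calendar days after 2022/12/20 is 2023/01/14.
Adding 26 calendar days to 2023/01/14 gives 2023/02/09, which is the last day of the acceptance period.
The date termination becomes effective: 45 calendar days after 2023/02/09 is 2023/03/26.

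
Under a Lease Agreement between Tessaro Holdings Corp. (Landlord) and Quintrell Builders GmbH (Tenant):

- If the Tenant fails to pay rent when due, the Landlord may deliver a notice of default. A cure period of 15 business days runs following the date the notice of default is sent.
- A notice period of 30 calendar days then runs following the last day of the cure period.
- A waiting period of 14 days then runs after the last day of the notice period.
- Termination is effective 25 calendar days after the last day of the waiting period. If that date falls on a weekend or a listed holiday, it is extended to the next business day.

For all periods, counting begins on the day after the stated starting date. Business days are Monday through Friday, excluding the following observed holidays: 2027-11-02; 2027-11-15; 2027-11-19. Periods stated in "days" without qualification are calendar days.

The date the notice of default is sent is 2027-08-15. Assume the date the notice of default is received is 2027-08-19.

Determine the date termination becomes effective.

2027-11-11

The last day of the cure period: counting 15 business days from Sunday, 2027-08-15 (Aug 16, Aug 17, Aug 18, Aug 19, …, Sep 1, Sep 2, Sep 3, skipping weekends) reaches Friday, 2027-09-03.
The last day of the notice period: 2027-09-03 + 30 days = 2027-10-03.
Adding 14 calendar days to 2027-10-03 gives 2027-10-17, which is the last day of the waiting period.
The date termination becomes effective: 2027-10-17 + 25 days = 2027-11-11. 2027-11-11 is a Thursday and is not a listed holiday, so no roll-forward applies.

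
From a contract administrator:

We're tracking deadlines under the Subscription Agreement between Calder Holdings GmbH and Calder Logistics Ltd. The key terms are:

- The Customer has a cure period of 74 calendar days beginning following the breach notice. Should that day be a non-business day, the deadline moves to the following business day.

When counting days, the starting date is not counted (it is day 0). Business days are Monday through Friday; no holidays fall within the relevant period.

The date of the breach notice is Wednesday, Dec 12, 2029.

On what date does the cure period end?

Adding 74 calendar days to Dec 12, 2029 gives Feb 24, 2030, which is the last day of the cure period. That falls on a Sunday, so it rolls to the next business day, Monday, Feb 25, 2030.

Feb 25, 2030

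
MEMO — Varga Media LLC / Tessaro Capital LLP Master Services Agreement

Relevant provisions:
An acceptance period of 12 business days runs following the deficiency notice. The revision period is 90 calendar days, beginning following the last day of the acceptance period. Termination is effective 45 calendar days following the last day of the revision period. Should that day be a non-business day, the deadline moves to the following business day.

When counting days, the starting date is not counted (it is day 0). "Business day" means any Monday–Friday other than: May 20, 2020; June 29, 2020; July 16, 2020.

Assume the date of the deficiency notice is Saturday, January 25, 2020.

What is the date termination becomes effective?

June 25, 2020

The last day of the acceptance period: 12 business days after Saturday, January 25, 2020, skipping weekends — Jan 27, Jan 28, Jan 29, Jan 30, …, Feb 7, Feb 10, Feb 11 — lands on Tuesday, February 11, 2020.
The last day of the revision period: February 11, 2020 + 90 days = May 11, 2020.
The date termination becomes effective: 45 calendar days after May 11, 2020 is June 25, 2020. June 25, 2020 is a Thursday and is not a listed holiday, so no roll-forward applies.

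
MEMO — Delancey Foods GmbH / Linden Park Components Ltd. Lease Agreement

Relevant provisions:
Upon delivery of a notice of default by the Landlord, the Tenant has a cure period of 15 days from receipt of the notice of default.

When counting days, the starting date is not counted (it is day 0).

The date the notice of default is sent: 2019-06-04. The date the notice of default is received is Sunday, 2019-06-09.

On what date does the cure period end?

2019-06-24

The last day of the cure period: 2019-06-09 + 15 days = 2019-06-24.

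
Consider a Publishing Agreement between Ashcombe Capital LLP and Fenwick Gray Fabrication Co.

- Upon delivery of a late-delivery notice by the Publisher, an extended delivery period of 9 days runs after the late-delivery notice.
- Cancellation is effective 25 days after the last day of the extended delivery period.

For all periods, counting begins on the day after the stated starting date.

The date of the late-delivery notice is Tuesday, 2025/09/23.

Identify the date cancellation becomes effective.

The last day of the extended delivery period: 9 calendar days after 2025/09/23 is 2025/10/02.
The date cancellation becomes effective: 25 calendar days after 2025/10/02 is 2025/10/27.

2025/10/27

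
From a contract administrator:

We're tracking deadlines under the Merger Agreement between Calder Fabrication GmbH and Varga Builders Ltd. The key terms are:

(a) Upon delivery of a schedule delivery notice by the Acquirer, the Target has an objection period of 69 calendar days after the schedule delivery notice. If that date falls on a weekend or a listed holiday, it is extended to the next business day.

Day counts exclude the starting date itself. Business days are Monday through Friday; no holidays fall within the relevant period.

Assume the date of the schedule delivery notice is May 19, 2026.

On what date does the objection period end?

The last day of the objection period: 69 calendar days after May 19, 2026 is July 27, 2026. July 27, 2026 is a Monday, so no roll-forward applies.

July 27, 2026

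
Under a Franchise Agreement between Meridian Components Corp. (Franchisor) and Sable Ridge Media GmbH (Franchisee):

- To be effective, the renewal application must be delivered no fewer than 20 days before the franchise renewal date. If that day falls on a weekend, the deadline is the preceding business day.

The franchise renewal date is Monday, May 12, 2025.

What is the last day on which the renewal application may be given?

April 22, 2025

Counting back 20 calendar days from May 12, 2025 gives April 22, 2025. That is a Tuesday, so no adjustment is needed.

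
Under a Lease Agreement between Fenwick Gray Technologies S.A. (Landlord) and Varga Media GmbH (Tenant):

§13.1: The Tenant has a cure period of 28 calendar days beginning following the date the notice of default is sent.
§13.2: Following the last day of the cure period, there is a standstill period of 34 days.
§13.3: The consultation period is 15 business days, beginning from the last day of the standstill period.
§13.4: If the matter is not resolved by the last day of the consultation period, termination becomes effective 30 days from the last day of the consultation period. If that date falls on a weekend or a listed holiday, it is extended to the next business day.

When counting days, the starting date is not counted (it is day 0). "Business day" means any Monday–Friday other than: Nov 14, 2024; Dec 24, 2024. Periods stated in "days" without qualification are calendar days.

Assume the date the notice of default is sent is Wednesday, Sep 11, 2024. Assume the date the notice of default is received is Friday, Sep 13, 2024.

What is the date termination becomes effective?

Jan 3, 2025

Adding 28 calendar days to Sep 11, 2024 gives Oct 9, 2024, which is the last day of the cure period.
The last day of the standstill period: 34 calendar days after Oct 9, 2024 is Nov 12, 2024.
From Tuesday, Nov 12, 2024, 15 business days (Nov 13, Nov 15, Nov 18, Nov 19, …, Dec 2, Dec 3, Dec 4, skipping weekends and the listed holiday on Nov 14) brings us to Wednesday, Dec 4, 2024, which is the last day of the consultation period.
Adding 30 calendar days to Dec 4, 2024 gives Jan 3, 2025, which is the date termination becomes effective. Jan 3, 2025 is a Friday and is not a listed holiday, so no roll-forward applies.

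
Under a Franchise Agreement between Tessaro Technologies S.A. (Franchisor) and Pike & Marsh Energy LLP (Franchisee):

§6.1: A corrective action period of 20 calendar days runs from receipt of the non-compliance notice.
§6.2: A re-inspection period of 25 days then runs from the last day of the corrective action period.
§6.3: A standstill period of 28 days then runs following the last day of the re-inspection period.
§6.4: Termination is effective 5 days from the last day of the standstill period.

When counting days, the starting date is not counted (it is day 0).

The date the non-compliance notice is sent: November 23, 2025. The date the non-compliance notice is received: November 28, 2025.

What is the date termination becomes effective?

The last day of the corrective action period: November 28, 2025 + 20 days = December 18, 2025.
Adding 25 calendar days to December 18, 2025 gives January 12, 2026, which is the last day of the re-inspection period.
Adding 28 calendar days to January 12, 2026 gives February 9, 2026, which is the last day of the standstill period.
Adding 5 calendar days to February 9, 2026 gives February 14, 2026, which is the date termination becomes effective.

February 14, 2026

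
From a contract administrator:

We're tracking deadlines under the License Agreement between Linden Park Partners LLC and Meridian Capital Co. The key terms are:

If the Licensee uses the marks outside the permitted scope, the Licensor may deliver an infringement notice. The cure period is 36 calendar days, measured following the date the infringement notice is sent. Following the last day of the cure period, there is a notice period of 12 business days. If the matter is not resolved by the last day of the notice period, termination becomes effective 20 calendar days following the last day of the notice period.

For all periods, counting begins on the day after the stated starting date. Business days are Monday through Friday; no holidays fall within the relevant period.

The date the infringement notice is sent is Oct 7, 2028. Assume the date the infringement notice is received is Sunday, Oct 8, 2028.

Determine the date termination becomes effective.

Adding 36 calendar days to Oct 7, 2028 gives Nov 12, 2028, which is the last day of the cure period.
From Sunday, Nov 12, 2028, 12 business days (Nov 13, Nov 14, Nov 15, Nov 16, …, Nov 24, Nov 27, Nov 28, skipping weekends) brings us to Tuesday, Nov 28, 2028, which is the last day of the notice period.
The date termination becomes effective: Nov 28, 2028 + 20 days = Dec 18, 2028.

Dec 18, 2028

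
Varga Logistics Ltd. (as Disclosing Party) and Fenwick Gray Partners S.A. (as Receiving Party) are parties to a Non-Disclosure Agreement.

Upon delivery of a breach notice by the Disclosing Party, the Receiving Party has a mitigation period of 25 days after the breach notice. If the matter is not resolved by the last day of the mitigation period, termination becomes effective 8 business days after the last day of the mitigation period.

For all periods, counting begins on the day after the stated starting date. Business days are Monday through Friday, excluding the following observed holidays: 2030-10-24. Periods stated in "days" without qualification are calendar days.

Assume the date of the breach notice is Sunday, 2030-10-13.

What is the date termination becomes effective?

The last day of the mitigation period: 2030-10-13 + 25 days = 2030-11-07.
From Thursday, 2030-11-07, 8 business days (Nov 8, Nov 11, Nov 12, Nov 13, Nov 14, Nov 15, Nov 18, Nov 19, skipping weekends) brings us to Tuesday, 2030-11-19, which is the date termination becomes effective.

2030-11-19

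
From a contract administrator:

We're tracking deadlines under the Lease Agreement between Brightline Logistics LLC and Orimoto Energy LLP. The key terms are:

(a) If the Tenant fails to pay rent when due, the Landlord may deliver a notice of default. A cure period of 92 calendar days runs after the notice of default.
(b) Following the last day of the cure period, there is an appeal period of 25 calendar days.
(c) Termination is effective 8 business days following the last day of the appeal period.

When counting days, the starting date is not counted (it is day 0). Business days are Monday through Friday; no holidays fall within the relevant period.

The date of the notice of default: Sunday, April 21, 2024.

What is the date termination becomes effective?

August 28, 2024

The last day of the cure period: April 21, 2024 + 92 days = July 22, 2024.
The last day of the appeal period: July 22, 2024 + 25 days = August 16, 2024.
From Friday, August 16, 2024, 8 business days (Aug 19, Aug 20, Aug 21, Aug 22, Aug 23, Aug 26, Aug 27, Aug 28, skipping weekends) brings us to Wednesday, August 28, 2024, which is the date termination becomes effective.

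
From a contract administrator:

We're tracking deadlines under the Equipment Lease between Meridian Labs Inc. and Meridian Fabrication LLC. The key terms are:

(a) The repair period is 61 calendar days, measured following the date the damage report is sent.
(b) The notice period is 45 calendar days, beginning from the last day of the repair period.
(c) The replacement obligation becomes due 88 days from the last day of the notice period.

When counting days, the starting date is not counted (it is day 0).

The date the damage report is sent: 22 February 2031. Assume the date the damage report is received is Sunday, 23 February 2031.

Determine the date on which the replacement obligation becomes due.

4 September 2031

The last day of the repair period: 61 calendar days after 22 February 2031 is 24 April 2031.
The last day of the notice period: 45 calendar days after 24 April 2031 is 8 June 2031.
Adding 88 calendar days to 8 June 2031 gives 4 September 2031, which is the date on which the replacement obligation becomes due.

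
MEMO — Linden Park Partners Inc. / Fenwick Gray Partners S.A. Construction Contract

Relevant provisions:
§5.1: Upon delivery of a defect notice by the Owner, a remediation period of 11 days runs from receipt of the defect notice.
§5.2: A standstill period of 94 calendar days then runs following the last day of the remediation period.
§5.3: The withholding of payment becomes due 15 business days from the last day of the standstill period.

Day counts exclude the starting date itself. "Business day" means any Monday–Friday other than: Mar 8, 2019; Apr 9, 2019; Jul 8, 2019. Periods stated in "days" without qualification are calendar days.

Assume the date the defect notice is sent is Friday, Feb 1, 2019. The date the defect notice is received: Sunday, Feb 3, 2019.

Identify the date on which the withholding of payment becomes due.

The last day of the remediation period: Feb 3, 2019 + 11 days = Feb 14, 2019.
The last day of the standstill period: Feb 14, 2019 + 94 days = May 19, 2019.
The date on which the withholding of payment becomes due: 15 business days after Sunday, May 19, 2019, skipping weekends — May 20, May 21, May 22, May 23, …, Jun 5, Jun 6, Jun 7 — lands on Friday, Jun 7, 2019.

Jun 7, 2019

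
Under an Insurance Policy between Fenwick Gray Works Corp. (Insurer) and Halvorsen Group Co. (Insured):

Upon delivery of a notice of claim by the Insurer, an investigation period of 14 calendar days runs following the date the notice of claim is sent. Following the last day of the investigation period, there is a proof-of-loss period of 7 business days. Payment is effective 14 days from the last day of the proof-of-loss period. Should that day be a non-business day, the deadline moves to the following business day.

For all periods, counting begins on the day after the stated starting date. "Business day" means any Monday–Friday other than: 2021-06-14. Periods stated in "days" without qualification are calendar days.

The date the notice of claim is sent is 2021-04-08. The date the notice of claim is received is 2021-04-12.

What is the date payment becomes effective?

2021-05-17

The last day of the investigation period: 2021-04-08 + 14 days = 2021-04-22.
The last day of the proof-of-loss period: counting 7 business days from Thursday, 2021-04-22 (Apr 23, Apr 26, Apr 27, Apr 28, Apr 29, Apr 30, May 3, skipping weekends) reaches Monday, 2021-05-03.
The date payment becomes effective: 2021-05-03 + 14 days = 2021-05-17. 2021-05-17 is a Monday and is not a listed holiday, so no roll-forward applies.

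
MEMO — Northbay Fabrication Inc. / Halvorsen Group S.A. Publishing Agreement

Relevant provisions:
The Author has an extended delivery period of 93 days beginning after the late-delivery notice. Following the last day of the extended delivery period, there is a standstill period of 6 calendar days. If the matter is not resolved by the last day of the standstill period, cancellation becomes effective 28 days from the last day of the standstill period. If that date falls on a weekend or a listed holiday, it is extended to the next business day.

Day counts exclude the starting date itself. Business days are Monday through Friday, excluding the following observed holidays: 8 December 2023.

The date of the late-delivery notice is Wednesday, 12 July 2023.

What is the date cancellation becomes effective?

16 November 2023

The last day of the extended delivery period: 12 July 2023 + 93 days = 13 October 2023.
The last day of the standstill period: 13 October 2023 + 6 days = 19 October 2023.
Adding 28 calendar days to 19 October 2023 gives 16 November 2023, which is the date cancellation becomes effective. 16 November 2023 is a Thursday and is not a listed holiday, so no roll-forward applies.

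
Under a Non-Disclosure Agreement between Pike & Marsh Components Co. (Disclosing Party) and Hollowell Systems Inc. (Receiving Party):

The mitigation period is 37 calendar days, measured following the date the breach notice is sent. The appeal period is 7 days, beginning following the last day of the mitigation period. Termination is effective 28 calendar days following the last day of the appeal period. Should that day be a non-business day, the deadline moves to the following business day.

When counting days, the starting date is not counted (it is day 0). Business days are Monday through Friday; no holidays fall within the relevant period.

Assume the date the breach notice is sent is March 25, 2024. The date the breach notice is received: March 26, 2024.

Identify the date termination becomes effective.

June 5, 2024

The last day of the mitigation period: March 25, 2024 + 37 days = May 1, 2024.
The last day of the appeal period: 7 calendar days after May 1, 2024 is May 8, 2024.
Adding 28 calendar days to May 8, 2024 gives June 5, 2024, which is the date termination becomes effective. June 5, 2024 is a Wednesday, so no roll-forward applies.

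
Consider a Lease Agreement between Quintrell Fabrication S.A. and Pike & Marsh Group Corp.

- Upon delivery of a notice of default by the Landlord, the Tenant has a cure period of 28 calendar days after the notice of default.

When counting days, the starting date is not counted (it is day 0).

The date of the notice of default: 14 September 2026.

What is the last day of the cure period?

12 October 2026

The last day of the cure period: 28 calendar days after 14 September 2026 is 12 October 2026.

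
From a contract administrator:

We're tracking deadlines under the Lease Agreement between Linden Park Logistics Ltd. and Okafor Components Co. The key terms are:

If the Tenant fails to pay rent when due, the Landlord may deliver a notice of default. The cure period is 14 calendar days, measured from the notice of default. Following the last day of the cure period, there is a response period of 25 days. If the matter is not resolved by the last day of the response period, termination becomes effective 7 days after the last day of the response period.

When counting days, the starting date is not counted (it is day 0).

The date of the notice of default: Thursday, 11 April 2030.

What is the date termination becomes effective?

The last day of the cure period: 14 calendar days after 11 April 2030 is 25 April 2030.
Adding 25 calendar days to 25 April 2030 gives 20 May 2030, which is the last day of the response period.
The date termination becomes effective: 20 May 2030 + 7 days = 27 May 2030.

27 May 2030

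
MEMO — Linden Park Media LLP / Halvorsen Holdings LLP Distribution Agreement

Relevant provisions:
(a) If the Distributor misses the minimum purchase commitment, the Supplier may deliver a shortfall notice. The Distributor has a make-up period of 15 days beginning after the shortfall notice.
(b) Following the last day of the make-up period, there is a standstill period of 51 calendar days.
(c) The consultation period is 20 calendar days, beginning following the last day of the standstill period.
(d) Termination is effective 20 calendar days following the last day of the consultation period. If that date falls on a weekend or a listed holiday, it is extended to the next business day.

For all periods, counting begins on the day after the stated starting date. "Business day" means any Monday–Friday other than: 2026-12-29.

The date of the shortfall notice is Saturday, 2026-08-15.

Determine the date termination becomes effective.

Adding 15 calendar days to 2026-08-15 gives 2026-08-30, which is the last day of the make-up period.
The last day of the standstill period: 51 calendar days after 2026-08-30 is 2026-10-20.
Adding 20 calendar days to 2026-10-20 gives 2026-11-09, which is the last day of the consultation period.
The date termination becomes effective: 20 calendar days after 2026-11-09 is 2026-11-29. That falls on a Sunday, so it rolls to the next business day, Monday, 2026-11-30.

2026-11-30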